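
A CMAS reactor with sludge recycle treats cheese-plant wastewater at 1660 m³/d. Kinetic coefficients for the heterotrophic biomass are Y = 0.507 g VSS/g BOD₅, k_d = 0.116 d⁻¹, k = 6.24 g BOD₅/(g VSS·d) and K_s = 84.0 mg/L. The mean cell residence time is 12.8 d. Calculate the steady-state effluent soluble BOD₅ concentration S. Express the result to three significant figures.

Effluent substrate depends only on kinetics and SRT: S = K_s(1 + k_d θ_c) / [θ_c(Yk − k_d) − 1] = 84.0 × (1 + 0.116 × 12.8) / [12.8 × (0.507 × 6.24 − 0.116) − 1] = 208.7 / 38.01 = 5.491 mg/L.

S ≈ 5.49 mg/L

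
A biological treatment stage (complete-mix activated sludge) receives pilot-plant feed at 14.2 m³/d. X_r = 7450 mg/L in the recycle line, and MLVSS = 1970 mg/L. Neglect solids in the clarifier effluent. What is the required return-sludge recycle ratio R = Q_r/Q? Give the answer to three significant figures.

Solids balance on the clarifier gives (1+R)X = R·X_r, so R = X/(X_r − X) = 1970 / (7450 − 1970) = 0.3595.

R ≈ 0.359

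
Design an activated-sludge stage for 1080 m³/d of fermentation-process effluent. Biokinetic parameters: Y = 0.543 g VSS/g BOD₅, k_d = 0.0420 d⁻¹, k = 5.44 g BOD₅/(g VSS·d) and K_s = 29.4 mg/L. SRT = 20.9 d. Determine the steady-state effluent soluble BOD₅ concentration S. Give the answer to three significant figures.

S ≈ 0.922 mg/L

From the Monod/SRT balance for a CMAS, S = K_s·(1+k_d θ_c)/[θ_c·(Y k − k_d) − 1] = 29.4 × (1 + 0.0420 × 20.9) / [20.9 × (0.543 × 5.44 − 0.0420) − 1] = 55.21 / 59.86 = 0.9223 mg/L.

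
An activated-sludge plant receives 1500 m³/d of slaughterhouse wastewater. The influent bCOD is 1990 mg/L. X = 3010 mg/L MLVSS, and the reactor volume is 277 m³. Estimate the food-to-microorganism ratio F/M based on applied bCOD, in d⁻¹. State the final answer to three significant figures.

F/M = applied load / biomass = Q·S₀/(V·X) = 1500 × 1990 / (277.0 × 3010) = 3.580 d⁻¹.

F/M ≈ 3.58 d⁻¹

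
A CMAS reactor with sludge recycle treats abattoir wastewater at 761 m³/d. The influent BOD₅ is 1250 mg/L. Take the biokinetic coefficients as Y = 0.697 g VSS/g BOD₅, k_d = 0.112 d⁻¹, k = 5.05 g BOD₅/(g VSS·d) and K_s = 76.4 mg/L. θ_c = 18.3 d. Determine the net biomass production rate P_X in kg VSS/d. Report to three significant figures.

P_X ≈ 217 kg VSS/d

From the Monod/SRT balance for a CMAS, S = K_s·(1+k_d θ_c)/[θ_c·(Y k − k_d) − 1] = 76.4 × (1 + 0.112 × 18.3) / [18.3 × (0.697 × 5.05 − 0.112) − 1] = 233.0 / 61.36 = 3.797 mg/L.
Y_obs = Y / (1 + k_d θ_c) = 0.697 / (1 + 0.112 × 18.3) = 0.697 / 3.050 = 0.2286.
Q·(S₀ − S) = 761 × (1250 − 3.80) × 10⁻³ = 948.4 kg/d removed.
Net biomass production P_X = Y_obs × Q·(S₀ − S) = 0.2286 × 948.4 = 216.8 kg VSS/d.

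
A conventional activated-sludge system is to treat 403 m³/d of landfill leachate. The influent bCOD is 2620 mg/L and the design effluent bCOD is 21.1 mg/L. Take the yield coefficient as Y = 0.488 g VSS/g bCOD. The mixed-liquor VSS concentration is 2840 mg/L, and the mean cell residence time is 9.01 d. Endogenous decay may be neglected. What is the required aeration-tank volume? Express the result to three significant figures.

With k_d = 0 the design equation reduces to V = Y Q (S₀−S) θ_c / X = 0.488 × 403 × (2620 − 21.1) × 9.01 / 2840 = 1622 m³.

V ≈ 1620 m³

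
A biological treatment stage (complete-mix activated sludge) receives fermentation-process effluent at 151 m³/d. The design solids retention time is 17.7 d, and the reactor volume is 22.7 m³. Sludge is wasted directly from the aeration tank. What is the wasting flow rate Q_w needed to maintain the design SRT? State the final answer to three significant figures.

Wasting from the aeration tank: Q_w = V / θ_c = 22.70 / 17.7 = 1.282 m³/d.

Q_w ≈ 1.28 m³/d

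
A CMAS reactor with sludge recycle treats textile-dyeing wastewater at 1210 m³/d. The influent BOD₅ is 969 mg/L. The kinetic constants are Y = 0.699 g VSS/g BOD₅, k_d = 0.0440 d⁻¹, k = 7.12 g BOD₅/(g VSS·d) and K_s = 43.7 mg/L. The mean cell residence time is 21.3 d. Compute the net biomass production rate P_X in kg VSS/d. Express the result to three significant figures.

Effluent substrate depends only on kinetics and SRT: S = K_s(1 + k_d θ_c) / [θ_c(Yk − k_d) − 1] = 43.7 × (1 + 0.0440 × 21.3) / [21.3 × (0.699 × 7.12 − 0.0440) − 1] = 84.66 / 104.1 = 0.8134 mg/L.
The observed yield is Y_obs = Y/(1 + k_d·θ_c) = 0.699 / (1 + 0.0440 × 21.3) = 0.699 / 1.937 = 0.3608 g VSS per g BOD₅ removed.
Mass of BOD₅ removed per day: Q(S₀ − S) = 1210 × 968.2 g/m³ = 1172 kg/d.
Net biomass production P_X = Y_obs × Q·(S₀ − S) = 0.3608 × 1172 = 422.7 kg VSS/d.

P_X ≈ 423 kg VSS/d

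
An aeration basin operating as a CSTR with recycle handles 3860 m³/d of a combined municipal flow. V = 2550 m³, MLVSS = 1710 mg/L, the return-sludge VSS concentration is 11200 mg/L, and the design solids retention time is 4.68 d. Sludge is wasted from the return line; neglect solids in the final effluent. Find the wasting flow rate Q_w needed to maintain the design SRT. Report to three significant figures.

Q_w ≈ 83.2 m³/d

Q_w = (V·X)/(θ_c X_r) = 2550 × 1710 / (4.68 × 11200) = 83.19 m³/d.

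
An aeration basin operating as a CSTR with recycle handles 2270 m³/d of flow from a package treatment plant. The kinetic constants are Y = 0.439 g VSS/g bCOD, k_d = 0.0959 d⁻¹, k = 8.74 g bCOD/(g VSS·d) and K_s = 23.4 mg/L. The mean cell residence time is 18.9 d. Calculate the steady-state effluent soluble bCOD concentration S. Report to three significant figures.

Effluent substrate depends only on kinetics and SRT: S = K_s(1 + k_d θ_c) / [θ_c(Yk − k_d) − 1] = 23.4 × (1 + 0.0959 × 18.9) / [18.9 × (0.439 × 8.74 − 0.0959) − 1] = 65.81 / 69.70 = 0.9442 mg/L.

S ≈ 0.944 mg/L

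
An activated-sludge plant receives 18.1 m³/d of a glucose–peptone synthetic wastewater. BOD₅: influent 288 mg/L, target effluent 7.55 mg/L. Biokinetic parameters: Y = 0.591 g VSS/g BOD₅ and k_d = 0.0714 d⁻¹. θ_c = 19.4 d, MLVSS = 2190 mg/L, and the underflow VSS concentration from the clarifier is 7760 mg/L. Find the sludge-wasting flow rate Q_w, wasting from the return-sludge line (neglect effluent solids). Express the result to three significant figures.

Steady-state biomass mass balance: V·X·(1 + k_d·θ_c) = Y·Q·(S₀ − S)·θ_c, so V = 0.591 × 18.1 × (288 − 7.55) × 19.4 / [2190 × (1 + 0.0714 × 19.4)] = 5.82×10^4 / 5224 = 11.14 m³.
Q_w = (V·X)/(θ_c X_r) = 11.14 × 2190 / (19.4 × 7760) = 0.1621 m³/d.

Q_w ≈ 0.162 m³/d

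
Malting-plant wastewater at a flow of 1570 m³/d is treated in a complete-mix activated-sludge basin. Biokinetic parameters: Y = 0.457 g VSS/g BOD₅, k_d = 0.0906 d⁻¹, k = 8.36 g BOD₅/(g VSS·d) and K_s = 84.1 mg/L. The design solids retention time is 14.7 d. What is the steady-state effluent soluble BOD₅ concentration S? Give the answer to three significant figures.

S ≈ 3.64 mg/L

For a completely mixed reactor with recycle the Lawrence–McCarty relation gives S = K_s·(1 + k_d·θ_c) / [θ_c·(Y·k − k_d) − 1] = 84.1 × (1 + 0.0906 × 14.7) / [14.7 × (0.457 × 8.36 − 0.0906) − 1] = 196.1 / 53.83 = 3.643 mg/L.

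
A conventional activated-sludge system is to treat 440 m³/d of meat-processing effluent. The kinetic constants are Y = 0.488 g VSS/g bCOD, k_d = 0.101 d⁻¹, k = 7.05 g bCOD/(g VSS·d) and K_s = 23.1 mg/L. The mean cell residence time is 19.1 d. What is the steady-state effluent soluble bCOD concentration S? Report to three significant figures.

From the Monod/SRT balance for a CMAS, S = K_s·(1+k_d θ_c)/[θ_c·(Y k − k_d) − 1] = 23.1 × (1 + 0.101 × 19.1) / [19.1 × (0.488 × 7.05 − 0.101) − 1] = 67.66 / 62.78 = 1.078 mg/L.

S ≈ 1.08 mg/L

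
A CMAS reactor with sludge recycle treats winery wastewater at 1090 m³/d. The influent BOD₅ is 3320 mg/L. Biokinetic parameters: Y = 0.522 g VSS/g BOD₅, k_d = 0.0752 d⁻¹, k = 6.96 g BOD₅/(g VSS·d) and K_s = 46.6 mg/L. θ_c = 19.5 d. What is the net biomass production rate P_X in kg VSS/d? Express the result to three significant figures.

From the Monod/SRT balance for a CMAS, S = K_s·(1+k_d θ_c)/[θ_c·(Y k − k_d) − 1] = 46.6 × (1 + 0.0752 × 19.5) / [19.5 × (0.522 × 6.96 − 0.0752) − 1] = 114.9 / 68.38 = 1.681 mg/L.
The observed yield is Y_obs = Y/(1 + k_d·θ_c) = 0.522 / (1 + 0.0752 × 19.5) = 0.522 / 2.466 = 0.2116 g VSS per g BOD₅ removed.
Mass of BOD₅ removed per day: Q(S₀ − S) = 1090 × 3318 g/m³ = 3617 kg/d.
P_X = Y_obs · Q(S₀ − S) = 0.2116 × 3617 = 765.5 kg VSS/d.

P_X ≈ 766 kg VSS/d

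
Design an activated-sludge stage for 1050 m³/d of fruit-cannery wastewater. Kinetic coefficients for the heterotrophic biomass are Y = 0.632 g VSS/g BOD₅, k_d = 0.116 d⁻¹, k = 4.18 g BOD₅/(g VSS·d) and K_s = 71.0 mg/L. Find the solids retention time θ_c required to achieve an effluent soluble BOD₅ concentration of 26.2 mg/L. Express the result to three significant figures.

θ_c ≈ 1.68 d

From 1/θ_c = Y·k·S/(K_s + S) − k_d: Y·k·S/(K_s+S) = 0.632 × 4.18 × 26.2 / (71.0 + 26.2) = 0.7121 d⁻¹.
1/θ_c = 0.7121 − 0.116 = 0.5961 d⁻¹, so θ_c = 1.678 d.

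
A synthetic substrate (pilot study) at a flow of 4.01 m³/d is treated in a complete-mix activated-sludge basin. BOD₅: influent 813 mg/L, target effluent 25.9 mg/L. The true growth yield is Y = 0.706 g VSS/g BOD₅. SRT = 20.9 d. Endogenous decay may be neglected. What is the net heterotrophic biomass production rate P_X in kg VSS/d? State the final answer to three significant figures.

Since k_d ≈ 0, Y_obs = Y = 0.706 g VSS/g BOD₅.
Substrate removed = Q·(S₀ − S) = 4.01 m³/d × (813 − 25.9) g/m³ = 3.16×10^3 g/d = 3.156 kg/d.
Net biomass production P_X = Y_obs × Q·(S₀ − S) = 0.7060 × 3.156 = 2.228 kg VSS/d.

P_X ≈ 2.23 kg VSS/d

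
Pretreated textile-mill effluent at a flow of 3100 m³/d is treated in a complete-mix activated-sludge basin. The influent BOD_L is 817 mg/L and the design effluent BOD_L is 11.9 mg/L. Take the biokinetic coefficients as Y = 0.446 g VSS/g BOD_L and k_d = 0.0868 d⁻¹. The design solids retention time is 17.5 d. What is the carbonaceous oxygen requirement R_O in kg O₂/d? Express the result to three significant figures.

Y_obs = Y / (1 + k_d θ_c) = 0.446 / (1 + 0.0868 × 17.5) = 0.446 / 2.519 = 0.1771.
Q·(S₀ − S) = 3100 × (817 − 11.9) × 10⁻³ = 2496 kg/d removed.
Biomass synthesised: P_X = Y_obs × 2496 = 441.9 kg VSS/d.
Carbonaceous O₂ demand = substrate oxidised − cell-mass equivalent = 2496 − 1.42 × 441.9 = 1868 kg O₂/d.

R_O ≈ 1870 kg O₂/d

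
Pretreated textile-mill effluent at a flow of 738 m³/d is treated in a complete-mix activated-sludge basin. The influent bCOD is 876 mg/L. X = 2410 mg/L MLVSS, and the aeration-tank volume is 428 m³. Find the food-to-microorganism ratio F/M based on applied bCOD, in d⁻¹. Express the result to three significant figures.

F/M = Q·S₀ / (V·X) = 738 × 876 / (428.0 × 2410) = 0.6268 g bCOD·(g VSS·d)⁻¹.

F/M ≈ 0.627 d⁻¹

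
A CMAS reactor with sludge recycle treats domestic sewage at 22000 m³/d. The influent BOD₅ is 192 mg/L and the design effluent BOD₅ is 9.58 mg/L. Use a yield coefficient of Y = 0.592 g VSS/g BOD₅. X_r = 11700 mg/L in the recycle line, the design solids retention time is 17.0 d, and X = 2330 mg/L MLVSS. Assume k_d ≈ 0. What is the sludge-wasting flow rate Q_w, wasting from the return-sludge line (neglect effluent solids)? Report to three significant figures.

Q_w ≈ 203 m³/d

With k_d = 0 the design equation reduces to V = Y Q (S₀−S) θ_c / X = 0.592 × 22000 × (192 − 9.58) × 17.0 / 2330 = 17334 m³.
θ_c = V·X/(Q_w·X_r) when wasting from the recycle, so Q_w = V·X/(θ_c·X_r) = 17334 × 2330 / (17.0 × 11700) = 203.1 m³/d.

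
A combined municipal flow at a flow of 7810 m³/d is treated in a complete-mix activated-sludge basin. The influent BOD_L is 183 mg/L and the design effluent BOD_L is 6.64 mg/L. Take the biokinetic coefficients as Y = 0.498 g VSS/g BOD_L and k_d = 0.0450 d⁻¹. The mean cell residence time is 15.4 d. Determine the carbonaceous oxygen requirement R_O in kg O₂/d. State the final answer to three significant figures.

R_O ≈ 802 kg O₂/d

Y_obs = Y / (1 + k_d θ_c) = 0.498 / (1 + 0.0450 × 15.4) = 0.498 / 1.693 = 0.2942.
Q·(S₀ − S) = 7810 × (183 − 6.64) × 10⁻³ = 1377 kg/d removed.
Net sludge production P_X = 0.2942 × 1377 = 405.2 kg VSS/d.
R_O = Q·(S₀ − S) − 1.42·P_X = 1377 − 1.42 × 405.2 = 802.0 kg O₂/d.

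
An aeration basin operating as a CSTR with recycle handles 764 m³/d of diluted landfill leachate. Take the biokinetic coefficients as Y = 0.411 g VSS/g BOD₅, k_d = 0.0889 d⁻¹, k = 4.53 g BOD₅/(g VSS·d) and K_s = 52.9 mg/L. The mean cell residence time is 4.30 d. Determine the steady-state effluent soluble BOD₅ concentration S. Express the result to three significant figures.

From the Monod/SRT balance for a CMAS, S = K_s·(1+k_d θ_c)/[θ_c·(Y k − k_d) − 1] = 52.9 × (1 + 0.0889 × 4.30) / [4.30 × (0.411 × 4.53 − 0.0889) − 1] = 73.12 / 6.624 = 11.04 mg/L.

S ≈ 11.0 mg/L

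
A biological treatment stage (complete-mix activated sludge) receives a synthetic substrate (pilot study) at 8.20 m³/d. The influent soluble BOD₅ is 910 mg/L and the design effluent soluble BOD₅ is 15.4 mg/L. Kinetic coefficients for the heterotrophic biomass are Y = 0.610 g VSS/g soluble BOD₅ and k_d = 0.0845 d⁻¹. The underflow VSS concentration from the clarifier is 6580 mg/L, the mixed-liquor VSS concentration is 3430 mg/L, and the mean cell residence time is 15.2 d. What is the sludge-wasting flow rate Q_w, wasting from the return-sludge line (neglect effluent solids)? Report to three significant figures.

Q_w ≈ 0.298 m³/d

Steady-state biomass mass balance: V·X·(1 + k_d·θ_c) = Y·Q·(S₀ − S)·θ_c, so V = 0.610 × 8.20 × (910 − 15.4) × 15.2 / [3430 × (1 + 0.0845 × 15.2)] = 6.8×10^4 / 7835 = 8.681 m³.
θ_c = V·X/(Q_w·X_r) when wasting from the recycle, so Q_w = V·X/(θ_c·X_r) = 8.681 × 3430 / (15.2 × 6580) = 0.2977 m³/d.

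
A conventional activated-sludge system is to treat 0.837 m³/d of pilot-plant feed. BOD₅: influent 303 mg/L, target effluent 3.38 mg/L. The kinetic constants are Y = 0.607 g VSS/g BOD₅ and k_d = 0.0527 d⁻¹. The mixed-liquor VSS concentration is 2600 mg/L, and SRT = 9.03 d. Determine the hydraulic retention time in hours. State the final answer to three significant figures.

τ ≈ 10.3 h

From the SRT design equation V = Y Q (S₀−S) θ_c / [X (1 + k_d θ_c)] = 0.607 × 0.837 × (303 − 3.38) × 9.03 / [2600 × (1 + 0.0527 × 9.03)] = 1.37×10^3 / 3837 = 0.3582 m³.
Hydraulic retention time τ = V/Q = 0.3582 / 0.837 = 0.4280 d = 10.27 h.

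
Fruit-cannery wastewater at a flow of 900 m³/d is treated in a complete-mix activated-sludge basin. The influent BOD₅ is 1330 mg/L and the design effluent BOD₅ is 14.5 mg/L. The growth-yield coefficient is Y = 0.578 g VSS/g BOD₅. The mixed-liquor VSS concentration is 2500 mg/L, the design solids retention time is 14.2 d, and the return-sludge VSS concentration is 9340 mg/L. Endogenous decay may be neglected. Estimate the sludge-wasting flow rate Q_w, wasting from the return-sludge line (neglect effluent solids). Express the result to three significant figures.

With k_d = 0 the design equation reduces to V = Y Q (S₀−S) θ_c / X = 0.578 × 900 × (1330 − 14.5) × 14.2 / 2500 = 3887 m³.
Q_w = (V·X)/(θ_c X_r) = 3887 × 2500 / (14.2 × 9340) = 73.27 m³/d.

Q_w ≈ 73.3 m³/d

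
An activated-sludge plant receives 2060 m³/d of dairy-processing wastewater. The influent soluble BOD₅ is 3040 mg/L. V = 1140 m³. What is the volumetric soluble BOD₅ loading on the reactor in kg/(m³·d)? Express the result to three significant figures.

L_v ≈ 5.49 kg soluble BOD₅/(m³·d)

Volumetric loading L_v = Q·S₀ / V = 2060 × 3040 g/m³ / 1140 m³ = 5493 g/(m³·d) = 5.493 kg soluble BOD₅/(m³·d).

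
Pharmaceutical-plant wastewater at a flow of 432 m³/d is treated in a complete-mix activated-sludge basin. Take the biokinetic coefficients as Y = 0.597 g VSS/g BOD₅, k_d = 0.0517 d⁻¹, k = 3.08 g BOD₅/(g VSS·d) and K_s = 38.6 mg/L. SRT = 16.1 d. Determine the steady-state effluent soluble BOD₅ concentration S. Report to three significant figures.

S ≈ 2.55 mg/L

From the Monod/SRT balance for a CMAS, S = K_s·(1+k_d θ_c)/[θ_c·(Y k − k_d) − 1] = 38.6 × (1 + 0.0517 × 16.1) / [16.1 × (0.597 × 3.08 − 0.0517) − 1] = 70.73 / 27.77 = 2.547 mg/L.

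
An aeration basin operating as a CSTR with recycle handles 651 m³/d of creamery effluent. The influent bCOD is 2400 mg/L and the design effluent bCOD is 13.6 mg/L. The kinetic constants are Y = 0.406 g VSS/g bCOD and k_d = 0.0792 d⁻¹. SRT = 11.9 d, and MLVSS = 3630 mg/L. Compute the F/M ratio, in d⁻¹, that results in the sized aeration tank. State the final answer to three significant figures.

F/M ≈ 0.404 d⁻¹

Steady-state biomass mass balance: V·X·(1 + k_d·θ_c) = Y·Q·(S₀ − S)·θ_c, so V = 0.406 × 651 × (2400 − 13.6) × 11.9 / [3630 × (1 + 0.0792 × 11.9)] = 7.51×10^6 / 7051 = 1064 m³.
F/M = applied load / biomass = Q·S₀/(V·X) = 651 × 2400 / (1064 × 3630) = 0.4043 d⁻¹.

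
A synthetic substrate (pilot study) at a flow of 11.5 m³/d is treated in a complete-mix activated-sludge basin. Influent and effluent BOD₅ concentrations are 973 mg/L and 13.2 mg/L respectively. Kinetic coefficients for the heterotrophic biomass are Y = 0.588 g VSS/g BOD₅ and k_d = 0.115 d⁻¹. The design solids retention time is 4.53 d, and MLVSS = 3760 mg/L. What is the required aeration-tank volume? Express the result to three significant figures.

Rearranging the biomass balance for a CMAS with decay, V = Y·Q·ΔS·θ_c / [X·(1+k_d θ_c)] = 0.588 × 11.5 × (973 − 13.2) × 4.53 / [3760 × (1 + 0.115 × 4.53)] = 2.94×10^4 / 5719 = 5.141 m³.

V ≈ 5.14 m³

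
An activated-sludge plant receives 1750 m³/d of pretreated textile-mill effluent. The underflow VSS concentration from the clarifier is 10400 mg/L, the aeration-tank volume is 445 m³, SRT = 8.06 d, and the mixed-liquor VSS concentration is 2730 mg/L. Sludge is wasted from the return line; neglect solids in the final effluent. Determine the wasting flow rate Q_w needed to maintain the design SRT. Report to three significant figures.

Q_w ≈ 14.5 m³/d

Q_w = (V·X)/(θ_c X_r) = 445.0 × 2730 / (8.06 × 10400) = 14.49 m³/d.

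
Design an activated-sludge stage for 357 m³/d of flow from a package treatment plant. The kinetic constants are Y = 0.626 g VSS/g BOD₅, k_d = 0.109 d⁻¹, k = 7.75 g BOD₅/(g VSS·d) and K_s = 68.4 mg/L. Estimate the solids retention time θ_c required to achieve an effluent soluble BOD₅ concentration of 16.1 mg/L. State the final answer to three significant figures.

θ_c ≈ 1.23 d

Specific growth rate at S = 16.1 mg/L: μ = YkS/(K_s+S) = 0.626·7.75·16.1/(68.4+16.1) = 0.9244 d⁻¹.
Then 1/θ_c = μ − k_d = 0.9244 − 0.109 = 0.8154 d⁻¹, giving θ_c = 1.226 d.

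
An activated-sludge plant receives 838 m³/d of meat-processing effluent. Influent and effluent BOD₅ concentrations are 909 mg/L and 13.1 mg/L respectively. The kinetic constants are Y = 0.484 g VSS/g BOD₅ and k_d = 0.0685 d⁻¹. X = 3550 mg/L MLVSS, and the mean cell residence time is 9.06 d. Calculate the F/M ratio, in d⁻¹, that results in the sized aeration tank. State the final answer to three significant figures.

F/M ≈ 0.375 d⁻¹

Steady-state biomass mass balance: V·X·(1 + k_d·θ_c) = Y·Q·(S₀ − S)·θ_c, so V = 0.484 × 838 × (909 − 13.1) × 9.06 / [3550 × (1 + 0.0685 × 9.06)] = 3.29×10^6 / 5753 = 572.2 m³.
F/M = applied load / biomass = Q·S₀/(V·X) = 838 × 909 / (572.2 × 3550) = 0.3750 d⁻¹.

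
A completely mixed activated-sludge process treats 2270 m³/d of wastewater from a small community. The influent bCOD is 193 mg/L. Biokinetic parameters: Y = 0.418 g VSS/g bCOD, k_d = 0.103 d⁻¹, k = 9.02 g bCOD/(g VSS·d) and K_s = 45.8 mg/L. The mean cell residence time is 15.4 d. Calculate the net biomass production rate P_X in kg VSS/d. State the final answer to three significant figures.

Effluent substrate depends only on kinetics and SRT: S = K_s(1 + k_d θ_c) / [θ_c(Yk − k_d) − 1] = 45.8 × (1 + 0.103 × 15.4) / [15.4 × (0.418 × 9.02 − 0.103) − 1] = 118.4 / 55.48 = 2.135 mg/L.
Observed yield with endogenous decay: Y_obs = Y / (1 + k_d·θ_c) = 0.418 / (1 + 0.103 × 15.4) = 0.418 / 2.586 = 0.1616 g VSS/g bCOD.
Mass of bCOD removed per day: Q(S₀ − S) = 2270 × 190.9 g/m³ = 433.3 kg/d.
Net biomass production P_X = Y_obs × Q·(S₀ − S) = 0.1616 × 433.3 = 70.03 kg VSS/d.

P_X ≈ 70.0 kg VSS/d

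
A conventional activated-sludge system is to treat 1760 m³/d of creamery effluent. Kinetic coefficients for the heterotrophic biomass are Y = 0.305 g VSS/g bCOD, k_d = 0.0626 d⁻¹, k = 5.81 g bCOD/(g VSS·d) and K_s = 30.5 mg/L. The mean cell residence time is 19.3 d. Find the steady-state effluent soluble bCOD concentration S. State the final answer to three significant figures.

S ≈ 2.11 mg/L

From the Monod/SRT balance for a CMAS, S = K_s·(1+k_d θ_c)/[θ_c·(Y k − k_d) − 1] = 30.5 × (1 + 0.0626 × 19.3) / [19.3 × (0.305 × 5.81 − 0.0626) − 1] = 67.35 / 31.99 = 2.105 mg/L.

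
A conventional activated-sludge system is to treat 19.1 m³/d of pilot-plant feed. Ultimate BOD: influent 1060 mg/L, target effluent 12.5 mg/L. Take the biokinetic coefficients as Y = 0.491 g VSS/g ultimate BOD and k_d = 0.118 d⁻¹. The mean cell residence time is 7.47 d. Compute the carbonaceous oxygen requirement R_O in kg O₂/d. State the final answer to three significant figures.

Y_obs = Y / (1 + k_d θ_c) = 0.491 / (1 + 0.118 × 7.47) = 0.491 / 1.881 = 0.2610.
ΔS = 1060 − 12.5 = 1048 mg/L, so the substrate removal rate is 19.1 × 1048/1000 = 20.01 kg ultimate BOD/d.
Net sludge production P_X = 0.2610 × 20.01 = 5.221 kg VSS/d.
R_O = Q·(S₀ − S) − 1.42·P_X = 20.01 − 1.42 × 5.221 = 12.59 kg O₂/d.

R_O ≈ 12.6 kg O₂/d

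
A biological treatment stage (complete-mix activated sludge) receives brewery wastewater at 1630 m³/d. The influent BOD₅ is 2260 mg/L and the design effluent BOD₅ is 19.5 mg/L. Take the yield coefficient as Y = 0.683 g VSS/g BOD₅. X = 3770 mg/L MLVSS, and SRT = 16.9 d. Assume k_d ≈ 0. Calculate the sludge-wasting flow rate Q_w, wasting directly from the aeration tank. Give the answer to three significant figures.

Biomass mass balance (decay neglected): V·X = Y·Q·(S₀ − S)·θ_c, so V = 0.683 × 1630 × (2260 − 19.5) × 16.9 / 3770 = 11181 m³.
For wasting at MLVSS concentration, Q_w = V/θ_c = 11181/16.9 = 661.6 m³/d.

Q_w ≈ 662 m³/d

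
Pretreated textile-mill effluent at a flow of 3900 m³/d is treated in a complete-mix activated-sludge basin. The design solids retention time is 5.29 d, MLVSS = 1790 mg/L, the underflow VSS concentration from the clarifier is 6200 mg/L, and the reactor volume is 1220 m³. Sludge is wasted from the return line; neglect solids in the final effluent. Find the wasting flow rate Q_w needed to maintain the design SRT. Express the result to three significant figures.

Q_w ≈ 66.6 m³/d

Wasting from the return line (neglecting effluent solids): Q_w = V·X / (θ_c·X_r) = 1220 × 1790 / (5.29 × 6200) = 66.58 m³/d.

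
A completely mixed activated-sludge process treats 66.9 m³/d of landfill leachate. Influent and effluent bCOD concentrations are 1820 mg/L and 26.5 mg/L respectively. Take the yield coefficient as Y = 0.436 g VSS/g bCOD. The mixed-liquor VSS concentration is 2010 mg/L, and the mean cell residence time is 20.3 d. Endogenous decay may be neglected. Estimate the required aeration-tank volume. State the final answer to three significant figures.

V ≈ 528 m³

Biomass mass balance (decay neglected): V·X = Y·Q·(S₀ − S)·θ_c, so V = 0.436 × 66.9 × (1820 − 26.5) × 20.3 / 2010 = 528.3 m³.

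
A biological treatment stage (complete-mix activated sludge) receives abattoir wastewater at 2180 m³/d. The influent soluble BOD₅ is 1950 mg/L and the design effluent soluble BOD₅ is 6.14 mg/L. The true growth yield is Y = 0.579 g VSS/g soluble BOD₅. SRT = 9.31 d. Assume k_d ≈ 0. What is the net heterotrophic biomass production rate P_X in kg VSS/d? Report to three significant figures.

Since k_d ≈ 0, Y_obs = Y = 0.579 g VSS/g soluble BOD₅.
Mass of soluble BOD₅ removed per day: Q(S₀ − S) = 2180 × 1944 g/m³ = 4238 kg/d.
So the net sludge growth is P_X = 0.5790 × 4238 = 2454 kg VSS/d.

P_X ≈ 2450 kg VSS/d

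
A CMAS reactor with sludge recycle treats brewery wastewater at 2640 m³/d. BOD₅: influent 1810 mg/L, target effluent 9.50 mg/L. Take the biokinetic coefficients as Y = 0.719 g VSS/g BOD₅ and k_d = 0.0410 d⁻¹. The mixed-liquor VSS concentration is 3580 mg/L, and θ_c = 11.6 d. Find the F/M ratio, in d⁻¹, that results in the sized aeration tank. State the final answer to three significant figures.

F/M ≈ 0.178 d⁻¹

From the SRT design equation V = Y Q (S₀−S) θ_c / [X (1 + k_d θ_c)] = 0.719 × 2640 × (1810 − 9.50) × 11.6 / [3580 × (1 + 0.0410 × 11.6)] = 3.96×10^7 / 5283 = 7505 m³.
Food-to-microorganism ratio F/M = Q S₀ / (V X) = 2640 × 1810 / (7505 × 3580) = 0.1779 d⁻¹.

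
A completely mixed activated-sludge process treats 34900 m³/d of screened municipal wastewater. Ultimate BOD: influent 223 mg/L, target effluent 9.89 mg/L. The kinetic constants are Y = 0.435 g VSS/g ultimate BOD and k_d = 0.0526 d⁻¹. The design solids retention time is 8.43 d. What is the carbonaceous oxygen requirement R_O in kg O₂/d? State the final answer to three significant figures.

Correct the yield for decay: Y_obs = Y/(1 + k_d θ_c) = 0.435 / (1 + 0.0526 × 8.43) = 0.435 / 1.443 = 0.3014.
Mass of ultimate BOD removed per day: Q(S₀ − S) = 34900 × 213.1 g/m³ = 7438 kg/d.
Net sludge production P_X = 0.3014 × 7438 = 2241 kg VSS/d.
R_O = Q·(S₀ − S) − 1.42·P_X = 7438 − 1.42 × 2241 = 4255 kg O₂/d.

R_O ≈ 4250 kg O₂/d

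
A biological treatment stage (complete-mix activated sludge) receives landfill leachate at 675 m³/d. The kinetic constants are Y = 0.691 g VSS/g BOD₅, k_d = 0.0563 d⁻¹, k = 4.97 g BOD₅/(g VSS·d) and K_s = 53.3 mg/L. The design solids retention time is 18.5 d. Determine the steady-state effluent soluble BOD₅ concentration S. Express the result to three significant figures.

S ≈ 1.77 mg/L

From the Monod/SRT balance for a CMAS, S = K_s·(1+k_d θ_c)/[θ_c·(Y k − k_d) − 1] = 53.3 × (1 + 0.0563 × 18.5) / [18.5 × (0.691 × 4.97 − 0.0563) − 1] = 108.8 / 61.49 = 1.770 mg/L.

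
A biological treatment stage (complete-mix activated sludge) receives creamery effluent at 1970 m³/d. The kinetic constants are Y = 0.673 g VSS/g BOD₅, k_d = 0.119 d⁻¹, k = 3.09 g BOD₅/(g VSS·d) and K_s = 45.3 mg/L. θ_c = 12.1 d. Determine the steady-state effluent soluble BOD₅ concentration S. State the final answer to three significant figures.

For a completely mixed reactor with recycle the Lawrence–McCarty relation gives S = K_s·(1 + k_d·θ_c) / [θ_c·(Y·k − k_d) − 1] = 45.3 × (1 + 0.119 × 12.1) / [12.1 × (0.673 × 3.09 − 0.119) − 1] = 110.5 / 22.72 = 4.864 mg/L.

S ≈ 4.86 mg/L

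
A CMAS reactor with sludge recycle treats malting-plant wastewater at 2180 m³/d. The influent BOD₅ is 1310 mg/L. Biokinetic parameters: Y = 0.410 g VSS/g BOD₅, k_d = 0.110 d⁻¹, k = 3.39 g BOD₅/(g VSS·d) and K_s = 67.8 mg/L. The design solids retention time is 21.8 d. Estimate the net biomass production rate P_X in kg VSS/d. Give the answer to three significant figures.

Effluent substrate depends only on kinetics and SRT: S = K_s(1 + k_d θ_c) / [θ_c(Yk − k_d) − 1] = 67.8 × (1 + 0.110 × 21.8) / [21.8 × (0.410 × 3.39 − 0.110) − 1] = 230.4 / 26.90 = 8.564 mg/L.
Y_obs = Y / (1 + k_d θ_c) = 0.410 / (1 + 0.110 × 21.8) = 0.410 / 3.398 = 0.1207.
Mass of BOD₅ removed per day: Q(S₀ − S) = 2180 × 1301 g/m³ = 2837 kg/d.
So the net sludge growth is P_X = 0.1207 × 2837 = 342.3 kg VSS/d.

P_X ≈ 342 kg VSS/d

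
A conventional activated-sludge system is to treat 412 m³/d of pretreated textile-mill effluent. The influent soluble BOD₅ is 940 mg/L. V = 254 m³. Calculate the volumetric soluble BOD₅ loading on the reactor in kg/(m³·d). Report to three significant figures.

L_v ≈ 1.52 kg soluble BOD₅/(m³·d)

L_v = Q S₀ / V = 412 × 940 × 10⁻³ / 254.0 = 1.525 kg/(m³·d).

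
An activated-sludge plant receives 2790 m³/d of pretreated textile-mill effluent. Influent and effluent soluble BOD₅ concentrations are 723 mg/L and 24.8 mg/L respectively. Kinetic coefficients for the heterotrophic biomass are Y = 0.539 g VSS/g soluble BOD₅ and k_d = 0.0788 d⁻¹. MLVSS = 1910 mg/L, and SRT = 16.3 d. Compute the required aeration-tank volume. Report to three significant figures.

V ≈ 3920 m³

Rearranging the biomass balance for a CMAS with decay, V = Y·Q·ΔS·θ_c / [X·(1+k_d θ_c)] = 0.539 × 2790 × (723 − 24.8) × 16.3 / [1910 × (1 + 0.0788 × 16.3)] = 1.71×10^7 / 4363 = 3922 m³.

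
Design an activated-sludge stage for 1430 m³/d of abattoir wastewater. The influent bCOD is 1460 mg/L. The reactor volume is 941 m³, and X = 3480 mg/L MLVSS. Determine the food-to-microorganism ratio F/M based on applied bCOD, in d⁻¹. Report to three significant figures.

F/M ≈ 0.638 d⁻¹

F/M = Q·S₀ / (V·X) = 1430 × 1460 / (941.0 × 3480) = 0.6376 g bCOD·(g VSS·d)⁻¹.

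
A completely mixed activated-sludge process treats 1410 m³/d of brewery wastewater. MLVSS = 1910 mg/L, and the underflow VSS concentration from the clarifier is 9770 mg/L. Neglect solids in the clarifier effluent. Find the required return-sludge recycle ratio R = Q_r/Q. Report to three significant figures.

R ≈ 0.243

Mass balance around the secondary clarifier (neglecting effluent solids): R = X / (X_r − X) = 1910 / (9770 − 1910) = 0.2430.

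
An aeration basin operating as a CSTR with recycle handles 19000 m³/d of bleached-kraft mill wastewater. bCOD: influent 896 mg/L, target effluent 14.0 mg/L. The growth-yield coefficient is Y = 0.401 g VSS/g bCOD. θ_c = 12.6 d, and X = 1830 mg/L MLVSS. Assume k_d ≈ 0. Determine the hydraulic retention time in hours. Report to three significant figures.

With k_d = 0 the design equation reduces to V = Y Q (S₀−S) θ_c / X = 0.401 × 19000 × (896 − 14.0) × 12.6 / 1830 = 46269 m³.
Hydraulic retention time τ = V/Q = 46269 / 19000 = 2.435 d = 58.44 h.

τ ≈ 58.4 h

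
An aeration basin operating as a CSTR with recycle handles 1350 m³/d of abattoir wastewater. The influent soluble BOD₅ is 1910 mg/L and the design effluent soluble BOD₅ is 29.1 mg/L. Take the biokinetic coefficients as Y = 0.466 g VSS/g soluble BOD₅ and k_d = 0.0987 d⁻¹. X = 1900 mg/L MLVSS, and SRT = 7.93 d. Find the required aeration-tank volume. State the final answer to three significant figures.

Rearranging the biomass balance for a CMAS with decay, V = Y·Q·ΔS·θ_c / [X·(1+k_d θ_c)] = 0.466 × 1350 × (1910 − 29.1) × 7.93 / [1900 × (1 + 0.0987 × 7.93)] = 9.38×10^6 / 3387 = 2770 m³.

V ≈ 2770 m³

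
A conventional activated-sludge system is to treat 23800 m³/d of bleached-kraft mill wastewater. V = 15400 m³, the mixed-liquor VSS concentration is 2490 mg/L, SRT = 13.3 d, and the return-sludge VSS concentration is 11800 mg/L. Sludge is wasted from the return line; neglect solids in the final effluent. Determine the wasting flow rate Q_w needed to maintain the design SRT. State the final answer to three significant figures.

Wasting from the return line (neglecting effluent solids): Q_w = V·X / (θ_c·X_r) = 15400 × 2490 / (13.3 × 11800) = 244.3 m³/d.

Q_w ≈ 244 m³/d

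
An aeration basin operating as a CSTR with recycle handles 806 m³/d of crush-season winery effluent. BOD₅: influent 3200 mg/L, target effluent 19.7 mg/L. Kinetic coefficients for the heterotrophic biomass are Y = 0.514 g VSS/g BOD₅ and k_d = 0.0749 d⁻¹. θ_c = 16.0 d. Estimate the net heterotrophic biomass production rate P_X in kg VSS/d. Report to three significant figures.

P_X ≈ 599 kg VSS/d

The observed yield is Y_obs = Y/(1 + k_d·θ_c) = 0.514 / (1 + 0.0749 × 16.0) = 0.514 / 2.198 = 0.2338 g VSS per g BOD₅ removed.
Q·(S₀ − S) = 806 × (3200 − 19.7) × 10⁻³ = 2563 kg/d removed.
So the net sludge growth is P_X = 0.2338 × 2563 = 599.3 kg VSS/d.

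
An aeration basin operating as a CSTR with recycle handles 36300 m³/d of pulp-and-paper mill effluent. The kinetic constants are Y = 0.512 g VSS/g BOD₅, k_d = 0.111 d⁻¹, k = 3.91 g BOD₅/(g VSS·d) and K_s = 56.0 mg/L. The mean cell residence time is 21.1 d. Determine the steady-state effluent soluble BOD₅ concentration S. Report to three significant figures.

S ≈ 4.81 mg/L

Effluent substrate depends only on kinetics and SRT: S = K_s(1 + k_d θ_c) / [θ_c(Yk − k_d) − 1] = 56.0 × (1 + 0.111 × 21.1) / [21.1 × (0.512 × 3.91 − 0.111) − 1] = 187.2 / 38.90 = 4.811 mg/L.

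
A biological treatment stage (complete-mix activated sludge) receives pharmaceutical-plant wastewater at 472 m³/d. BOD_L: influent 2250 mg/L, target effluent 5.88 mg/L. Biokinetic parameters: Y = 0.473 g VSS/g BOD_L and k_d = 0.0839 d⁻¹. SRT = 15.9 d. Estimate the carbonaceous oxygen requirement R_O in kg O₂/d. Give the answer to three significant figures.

R_O ≈ 754 kg O₂/d

Correct the yield for decay: Y_obs = Y/(1 + k_d θ_c) = 0.473 / (1 + 0.0839 × 15.9) = 0.473 / 2.334 = 0.2027.
Mass of BOD_L removed per day: Q(S₀ − S) = 472 × 2244 g/m³ = 1059 kg/d.
P_X = Y_obs·Q·(S₀ − S) = 0.2027 × 1059 = 214.7 kg VSS/d.
Carbonaceous O₂ demand = substrate oxidised − cell-mass equivalent = 1059 − 1.42 × 214.7 = 754.4 kg O₂/d.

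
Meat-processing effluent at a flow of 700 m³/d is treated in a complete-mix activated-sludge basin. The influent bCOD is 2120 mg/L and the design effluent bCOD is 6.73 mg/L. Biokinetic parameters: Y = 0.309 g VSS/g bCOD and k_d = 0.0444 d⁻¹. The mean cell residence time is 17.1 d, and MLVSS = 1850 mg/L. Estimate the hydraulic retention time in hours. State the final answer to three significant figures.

τ ≈ 82.3 h

Steady-state biomass mass balance: V·X·(1 + k_d·θ_c) = Y·Q·(S₀ − S)·θ_c, so V = 0.309 × 700 × (2120 − 6.73) × 17.1 / [1850 × (1 + 0.0444 × 17.1)] = 7.82×10^6 / 3255 = 2402 m³.
τ = V/Q = 2402/700 = 3.431 d, or 82.34 h.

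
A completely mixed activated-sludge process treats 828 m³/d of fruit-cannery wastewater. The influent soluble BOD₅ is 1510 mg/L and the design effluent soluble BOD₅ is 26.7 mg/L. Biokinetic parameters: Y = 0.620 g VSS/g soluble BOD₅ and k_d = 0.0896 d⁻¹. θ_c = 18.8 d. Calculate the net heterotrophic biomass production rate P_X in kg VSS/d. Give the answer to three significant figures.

P_X ≈ 284 kg VSS/d

Y_obs = Y / (1 + k_d θ_c) = 0.620 / (1 + 0.0896 × 18.8) = 0.620 / 2.684 = 0.2310.
ΔS = 1510 − 26.7 = 1483 mg/L, so the substrate removal rate is 828 × 1483/1000 = 1228 kg soluble BOD₅/d.
P_X = Y_obs · Q(S₀ − S) = 0.2310 × 1228 = 283.7 kg VSS/d.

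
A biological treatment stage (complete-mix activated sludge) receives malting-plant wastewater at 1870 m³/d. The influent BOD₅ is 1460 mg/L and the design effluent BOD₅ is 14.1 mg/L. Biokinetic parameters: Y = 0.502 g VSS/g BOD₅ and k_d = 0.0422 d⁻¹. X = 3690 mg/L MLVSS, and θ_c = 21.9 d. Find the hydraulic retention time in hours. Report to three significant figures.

τ ≈ 53.7 h

From the SRT design equation V = Y Q (S₀−S) θ_c / [X (1 + k_d θ_c)] = 0.502 × 1870 × (1460 − 14.1) × 21.9 / [3690 × (1 + 0.0422 × 21.9)] = 2.97×10^7 / 7100 = 4187 m³.
Hydraulic retention time τ = V/Q = 4187 / 1870 = 2.239 d = 53.73 h.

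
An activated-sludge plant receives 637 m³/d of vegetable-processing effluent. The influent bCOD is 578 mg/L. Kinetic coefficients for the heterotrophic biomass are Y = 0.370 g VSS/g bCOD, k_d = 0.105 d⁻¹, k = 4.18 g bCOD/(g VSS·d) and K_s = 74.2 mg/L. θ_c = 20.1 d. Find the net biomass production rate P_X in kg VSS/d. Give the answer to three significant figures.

Effluent substrate depends only on kinetics and SRT: S = K_s(1 + k_d θ_c) / [θ_c(Yk − k_d) − 1] = 74.2 × (1 + 0.105 × 20.1) / [20.1 × (0.370 × 4.18 − 0.105) − 1] = 230.8 / 27.98 = 8.250 mg/L.
The observed yield is Y_obs = Y/(1 + k_d·θ_c) = 0.370 / (1 + 0.105 × 20.1) = 0.370 / 3.111 = 0.1190 g VSS per g bCOD removed.
Mass of bCOD removed per day: Q(S₀ − S) = 637 × 569.8 g/m³ = 362.9 kg/d.
P_X = Y_obs · Q(S₀ − S) = 0.1190 × 362.9 = 43.17 kg VSS/d.

P_X ≈ 43.2 kg VSS/d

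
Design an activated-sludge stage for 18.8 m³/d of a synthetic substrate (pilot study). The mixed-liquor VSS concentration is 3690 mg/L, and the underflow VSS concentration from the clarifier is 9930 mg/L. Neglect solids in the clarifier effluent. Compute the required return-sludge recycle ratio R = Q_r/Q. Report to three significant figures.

Solids balance on the clarifier gives (1+R)X = R·X_r, so R = X/(X_r − X) = 3690 / (9930 − 3690) = 0.5913.

R ≈ 0.591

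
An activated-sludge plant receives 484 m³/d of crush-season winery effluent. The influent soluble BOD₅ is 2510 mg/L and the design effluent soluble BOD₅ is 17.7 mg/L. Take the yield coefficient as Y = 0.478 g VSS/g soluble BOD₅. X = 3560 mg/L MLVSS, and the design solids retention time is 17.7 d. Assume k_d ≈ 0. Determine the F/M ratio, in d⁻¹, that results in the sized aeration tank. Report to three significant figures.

Biomass mass balance (decay neglected): V·X = Y·Q·(S₀ − S)·θ_c, so V = 0.478 × 484 × (2510 − 17.7) × 17.7 / 3560 = 2867 m³.
F/M = applied load / biomass = Q·S₀/(V·X) = 484 × 2510 / (2867 × 3560) = 0.1190 d⁻¹.

F/M ≈ 0.119 d⁻¹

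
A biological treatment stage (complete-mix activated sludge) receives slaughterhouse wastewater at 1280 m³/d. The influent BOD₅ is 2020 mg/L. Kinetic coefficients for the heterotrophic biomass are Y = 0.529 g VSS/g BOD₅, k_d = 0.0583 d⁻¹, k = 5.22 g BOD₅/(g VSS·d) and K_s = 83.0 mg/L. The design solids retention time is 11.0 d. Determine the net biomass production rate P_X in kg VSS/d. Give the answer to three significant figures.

Effluent substrate depends only on kinetics and SRT: S = K_s(1 + k_d θ_c) / [θ_c(Yk − k_d) − 1] = 83.0 × (1 + 0.0583 × 11.0) / [11.0 × (0.529 × 5.22 − 0.0583) − 1] = 136.2 / 28.73 = 4.741 mg/L.
The observed yield is Y_obs = Y/(1 + k_d·θ_c) = 0.529 / (1 + 0.0583 × 11.0) = 0.529 / 1.641 = 0.3223 g VSS per g BOD₅ removed.
Q·(S₀ − S) = 1280 × (2020 − 4.74) × 10⁻³ = 2580 kg/d removed.
Biomass produced: P_X = Y_obs·Q·ΔS = 0.3223 × 2580 ≈ 831.4 kg VSS/d.

P_X ≈ 831 kg VSS/d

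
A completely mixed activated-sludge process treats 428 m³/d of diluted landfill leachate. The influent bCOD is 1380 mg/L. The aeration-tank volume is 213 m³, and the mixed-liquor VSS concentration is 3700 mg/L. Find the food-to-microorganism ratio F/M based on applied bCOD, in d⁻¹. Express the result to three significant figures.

F/M ≈ 0.749 d⁻¹

F/M = applied load / biomass = Q·S₀/(V·X) = 428 × 1380 / (213.0 × 3700) = 0.7494 d⁻¹.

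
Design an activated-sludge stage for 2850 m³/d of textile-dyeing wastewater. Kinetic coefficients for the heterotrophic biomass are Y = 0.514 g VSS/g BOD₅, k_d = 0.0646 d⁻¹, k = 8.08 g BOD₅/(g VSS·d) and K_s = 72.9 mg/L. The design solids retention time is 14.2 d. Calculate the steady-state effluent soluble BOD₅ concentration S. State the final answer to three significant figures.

S ≈ 2.45 mg/L

Effluent substrate depends only on kinetics and SRT: S = K_s(1 + k_d θ_c) / [θ_c(Yk − k_d) − 1] = 72.9 × (1 + 0.0646 × 14.2) / [14.2 × (0.514 × 8.08 − 0.0646) − 1] = 139.8 / 57.06 = 2.450 mg/L.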